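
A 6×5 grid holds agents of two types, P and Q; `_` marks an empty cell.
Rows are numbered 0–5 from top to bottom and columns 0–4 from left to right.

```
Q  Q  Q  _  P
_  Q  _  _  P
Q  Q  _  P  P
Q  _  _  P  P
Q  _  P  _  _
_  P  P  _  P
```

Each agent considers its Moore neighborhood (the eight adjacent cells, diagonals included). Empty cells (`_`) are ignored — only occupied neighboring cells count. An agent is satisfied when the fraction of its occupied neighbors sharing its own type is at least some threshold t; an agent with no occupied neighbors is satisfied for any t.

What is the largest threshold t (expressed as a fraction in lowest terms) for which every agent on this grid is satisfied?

(0,0)Q 2/2
(0,1)Q 3/3
(0,2)Q 2/2
(0,4)P 1/1
(1,1)Q 5/5
(1,4)P 3/3
(2,0)Q 3/3
(2,1)Q 3/3
(2,3)P 4/4
(2,4)P 4/4
(3,0)Q 3/3
(3,3)P 4/4
(3,4)P 3/3
(4,0)Q 1/2
(4,2)P 3/3
(5,1)P 2/3
(5,2)P 2/2
(5,4)P — no occupied neighbors
The smallest same-type fraction is 1/2 at (4,0), which reduces to 1/2. Any threshold above that leaves this agent unsatisfied.

1/2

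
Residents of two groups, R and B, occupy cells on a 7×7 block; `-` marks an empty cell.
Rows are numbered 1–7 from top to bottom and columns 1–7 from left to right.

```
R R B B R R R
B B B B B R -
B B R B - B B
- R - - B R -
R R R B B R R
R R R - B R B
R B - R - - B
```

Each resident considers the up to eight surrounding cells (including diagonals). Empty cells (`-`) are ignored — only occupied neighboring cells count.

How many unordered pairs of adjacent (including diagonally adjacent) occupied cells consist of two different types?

Scan each occupied cell's neighbors to the right and below (and the two forward diagonals) so each pair is counted once.
Row 1: R(1,1)–R(1,2)= R(1,1)–B(2,1)≠ R(1,1)–B(2,2)≠ R(1,2)–B(1,3)≠ R(1,2)–B(2,2)≠ R(1,2)–B(2,3)≠ R(1,2)–B(2,1)≠ B(1,3)–B(1,4)= B(1,3)–B(2,3)= B(1,3)–B(2,4)= B(1,3)–B(2,2)= B(1,4)–R(1,5)≠ B(1,4)–B(2,4)= B(1,4)–B(2,5)= B(1,4)–B(2,3)= R(1,5)–R(1,6)= R(1,5)–B(2,5)≠ R(1,5)–R(2,6)= R(1,5)–B(2,4)≠ R(1,6)–R(1,7)= R(1,6)–R(2,6)= R(1,6)–B(2,5)≠ R(1,7)–R(2,6)=  → 10/23 unlike.
Row 2: B(2,1)–B(2,2)= B(2,1)–B(3,1)= B(2,1)–B(3,2)= B(2,2)–B(2,3)= B(2,2)–B(3,2)= B(2,2)–R(3,3)≠ B(2,2)–B(3,1)= B(2,3)–B(2,4)= B(2,3)–R(3,3)≠ B(2,3)–B(3,4)= B(2,3)–B(3,2)= B(2,4)–B(2,5)= B(2,4)–B(3,4)= B(2,4)–R(3,3)≠ B(2,5)–R(2,6)≠ B(2,5)–B(3,6)= B(2,5)–B(3,4)= R(2,6)–B(3,6)≠ R(2,6)–B(3,7)≠  → 6/19 unlike.
Row 3: B(3,1)–B(3,2)= B(3,1)–R(4,2)≠ B(3,2)–R(3,3)≠ B(3,2)–R(4,2)≠ R(3,3)–B(3,4)≠ R(3,3)–R(4,2)= B(3,4)–B(4,5)= B(3,6)–B(3,7)= B(3,6)–R(4,6)≠ B(3,6)–B(4,5)= B(3,7)–R(4,6)≠  → 6/11 unlike.
Row 4: R(4,2)–R(5,2)= R(4,2)–R(5,3)= R(4,2)–R(5,1)= B(4,5)–R(4,6)≠ B(4,5)–B(5,5)= B(4,5)–R(5,6)≠ B(4,5)–B(5,4)= R(4,6)–R(5,6)= R(4,6)–R(5,7)= R(4,6)–B(5,5)≠  → 3/10 unlike.
Row 5: R(5,1)–R(5,2)= R(5,1)–R(6,1)= R(5,1)–R(6,2)= R(5,2)–R(5,3)= R(5,2)–R(6,2)= R(5,2)–R(6,3)= R(5,2)–R(6,1)= R(5,3)–B(5,4)≠ R(5,3)–R(6,3)= R(5,3)–R(6,2)= B(5,4)–B(5,5)= B(5,4)–B(6,5)= B(5,4)–R(6,3)≠ B(5,5)–R(5,6)≠ B(5,5)–B(6,5)= B(5,5)–R(6,6)≠ R(5,6)–R(5,7)= R(5,6)–R(6,6)= R(5,6)–B(6,7)≠ R(5,6)–B(6,5)≠ R(5,7)–B(6,7)≠ R(5,7)–R(6,6)=  → 7/22 unlike.
Row 6: R(6,1)–R(6,2)= R(6,1)–R(7,1)= R(6,1)–B(7,2)≠ R(6,2)–R(6,3)= R(6,2)–B(7,2)≠ R(6,2)–R(7,1)= R(6,3)–R(7,4)= R(6,3)–B(7,2)≠ B(6,5)–R(6,6)≠ B(6,5)–R(7,4)≠ R(6,6)–B(6,7)≠ R(6,6)–B(7,7)≠ B(6,7)–B(7,7)=  → 7/13 unlike.
Row 7: R(7,1)–B(7,2)≠  → 1/1 unlike.
Total adjacent occupied pairs: 99; unlike-type pairs: 40.

40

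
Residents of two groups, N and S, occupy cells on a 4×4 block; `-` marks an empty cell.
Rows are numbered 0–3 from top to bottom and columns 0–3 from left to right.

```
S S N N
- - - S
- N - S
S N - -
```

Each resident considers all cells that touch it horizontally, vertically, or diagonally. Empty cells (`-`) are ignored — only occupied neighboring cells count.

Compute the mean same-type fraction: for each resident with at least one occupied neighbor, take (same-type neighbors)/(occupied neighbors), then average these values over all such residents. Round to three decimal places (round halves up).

0.519

Row 0: (0,0)S 1/1 · (0,1)S 1/2 · (0,2)N 1/3 · (0,3)N 1/2
Row 1: (1,3)S 1/3
Row 2: (2,1)N 1/2 · (2,3)S 1/1
Row 3: (3,0)S 0/2 · (3,1)N 1/2
Sum over 9 residents: 1/1 + 1/2 + 1/3 + 1/2 + 1/3 + 1/2 + 1/1 + 0/2 + 1/2 = 14/3; mean = 14/3 ÷ 9 = 14/27 = 0.518518… → 0.519.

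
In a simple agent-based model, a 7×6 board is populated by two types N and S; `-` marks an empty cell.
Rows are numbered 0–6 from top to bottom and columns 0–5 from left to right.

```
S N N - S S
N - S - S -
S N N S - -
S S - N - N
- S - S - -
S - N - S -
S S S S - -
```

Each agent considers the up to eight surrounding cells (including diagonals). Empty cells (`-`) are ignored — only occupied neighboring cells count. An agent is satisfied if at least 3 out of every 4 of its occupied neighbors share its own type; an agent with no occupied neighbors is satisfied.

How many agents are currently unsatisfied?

15

Row 0: (0,0)S 0/2 ✗ · (0,1)N 2/4 ✗ · (0,2)N 1/2 ✗ · (0,4)S 2/2 ✓ · (0,5)S 2/2 ✓
Row 1: (1,0)N 2/4 ✗ · (1,2)S 1/5 ✗ · (1,4)S 3/3 ✓
Row 2: (2,0)S 2/4 ✗ · (2,1)N 2/6 ✗ · (2,2)N 2/5 ✗ · (2,3)S 2/4 ✗
Row 3: (3,0)S 3/4 ✓ · (3,1)S 3/5 ✗ · (3,3)N 1/3 ✗ · (3,5)N 0/0 ✓
Row 4: (4,1)S 3/4 ✓ · (4,3)S 1/3 ✗
Row 5: (5,0)S 3/3 ✓ · (5,2)N 0/5 ✗ · (5,4)S 2/2 ✓
Row 6: (6,0)S 2/2 ✓ · (6,1)S 3/4 ✓ · (6,2)S 2/3 ✗ · (6,3)S 2/3 ✗
Unsatisfied: (0,0), (0,1), (0,2), (1,0), (1,2), (2,0), (2,1), (2,2), (2,3), (3,1), (3,3), (4,3), (5,2), (6,2), (6,3) — 15 in total.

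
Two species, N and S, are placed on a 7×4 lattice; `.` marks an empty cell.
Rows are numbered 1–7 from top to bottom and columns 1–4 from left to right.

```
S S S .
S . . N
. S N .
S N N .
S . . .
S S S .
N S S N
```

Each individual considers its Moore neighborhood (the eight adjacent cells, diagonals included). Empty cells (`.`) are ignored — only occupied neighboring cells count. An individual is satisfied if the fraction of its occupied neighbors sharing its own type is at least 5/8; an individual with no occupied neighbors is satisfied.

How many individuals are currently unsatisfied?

6

(1,1)S 2/2 ✓
(1,2)S 3/3 ✓
(1,3)S 1/2 ✗
(2,1)S 3/3 ✓
(2,4)N 1/2 ✗
(3,2)S 2/5 ✗
(3,3)N 3/4 ✓
(4,1)S 2/3 ✓
(4,2)N 2/5 ✗
(4,3)N 2/3 ✓
(5,1)S 3/4 ✓
(6,1)S 3/4 ✓
(6,2)S 5/6 ✓
(6,3)S 3/4 ✓
(7,1)N 0/3 ✗
(7,2)S 4/5 ✓
(7,3)S 3/4 ✓
(7,4)N 0/2 ✗
Unsatisfied: (1,3), (2,4), (3,2), (4,2), (7,1), (7,4) — 6 in total.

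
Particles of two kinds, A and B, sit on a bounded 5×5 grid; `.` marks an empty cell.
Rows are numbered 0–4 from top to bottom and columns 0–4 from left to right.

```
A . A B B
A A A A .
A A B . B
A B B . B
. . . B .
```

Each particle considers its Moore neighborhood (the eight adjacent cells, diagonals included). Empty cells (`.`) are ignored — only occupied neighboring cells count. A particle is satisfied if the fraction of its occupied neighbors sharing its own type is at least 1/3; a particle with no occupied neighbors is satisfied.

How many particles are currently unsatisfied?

1

(0,0)A 2/2 ✓
(0,2)A 3/4 ✓
(0,3)B 1/4 ✗
(0,4)B 1/2 ✓
(1,0)A 4/4 ✓
(1,1)A 6/7 ✓
(1,2)A 4/6 ✓
(1,3)A 2/6 ✓
(2,0)A 4/5 ✓
(2,1)A 5/8 ✓
(2,2)B 2/6 ✓
(2,4)B 1/2 ✓
(3,0)A 2/3 ✓
(3,1)B 2/5 ✓
(3,2)B 3/4 ✓
(3,4)B 2/2 ✓
(4,3)B 2/2 ✓
Unsatisfied: (0,3) — 1 in total.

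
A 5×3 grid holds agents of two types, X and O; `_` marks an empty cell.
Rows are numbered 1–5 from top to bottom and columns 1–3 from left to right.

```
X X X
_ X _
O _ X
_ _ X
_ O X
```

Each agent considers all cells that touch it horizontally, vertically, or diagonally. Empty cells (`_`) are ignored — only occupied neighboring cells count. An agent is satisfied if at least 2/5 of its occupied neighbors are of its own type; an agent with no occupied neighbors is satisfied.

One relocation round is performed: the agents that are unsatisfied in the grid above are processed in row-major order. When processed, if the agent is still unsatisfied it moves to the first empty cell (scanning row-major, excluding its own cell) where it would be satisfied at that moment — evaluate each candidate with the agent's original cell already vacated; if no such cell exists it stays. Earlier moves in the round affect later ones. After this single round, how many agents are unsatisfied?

Initially unsatisfied (in order): (3,1), (5,2).
  (3,1) → (4,1).
  (5,2) → (3,1).
Resulting grid:
X X X
_ X _
O _ X
O _ X
_ _ X
All satisfied now.

0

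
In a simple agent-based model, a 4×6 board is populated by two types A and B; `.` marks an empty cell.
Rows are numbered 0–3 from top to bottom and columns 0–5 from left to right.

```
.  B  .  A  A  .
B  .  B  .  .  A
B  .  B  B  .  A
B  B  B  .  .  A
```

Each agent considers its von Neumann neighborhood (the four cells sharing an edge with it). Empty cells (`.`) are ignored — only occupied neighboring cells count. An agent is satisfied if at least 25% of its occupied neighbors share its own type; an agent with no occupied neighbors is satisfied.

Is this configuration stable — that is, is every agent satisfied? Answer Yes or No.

Row 0: (0,1)B 0/0 satisfied · (0,3)A 1/1 satisfied · (0,4)A 1/1 satisfied
Row 1: (1,0)B 1/1 satisfied · (1,2)B 1/1 satisfied · (1,5)A 1/1 satisfied
Row 2: (2,0)B 2/2 satisfied · (2,2)B 3/3 satisfied · (2,3)B 1/1 satisfied · (2,5)A 2/2 satisfied
Row 3: (3,0)B 2/2 satisfied · (3,1)B 2/2 satisfied · (3,2)B 2/2 satisfied · (3,5)A 1/1 satisfied
All meet the threshold, so the configuration is stable.

Yes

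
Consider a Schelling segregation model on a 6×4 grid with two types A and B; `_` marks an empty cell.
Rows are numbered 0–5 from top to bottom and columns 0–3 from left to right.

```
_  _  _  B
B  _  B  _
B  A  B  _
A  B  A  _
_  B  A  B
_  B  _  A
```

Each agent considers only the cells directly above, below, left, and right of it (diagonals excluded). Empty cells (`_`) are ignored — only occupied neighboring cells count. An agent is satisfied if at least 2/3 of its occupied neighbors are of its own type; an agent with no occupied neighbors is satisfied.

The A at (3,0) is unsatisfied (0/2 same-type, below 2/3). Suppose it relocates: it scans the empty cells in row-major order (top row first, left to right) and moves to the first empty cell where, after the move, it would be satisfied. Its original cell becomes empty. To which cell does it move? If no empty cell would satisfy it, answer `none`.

(0,1)

Vacating (3,0). Empty cells in order:
  (0,0): 0/1 same-type → still unsatisfied.
  (0,1): 0/0 same-type → satisfied — stop here.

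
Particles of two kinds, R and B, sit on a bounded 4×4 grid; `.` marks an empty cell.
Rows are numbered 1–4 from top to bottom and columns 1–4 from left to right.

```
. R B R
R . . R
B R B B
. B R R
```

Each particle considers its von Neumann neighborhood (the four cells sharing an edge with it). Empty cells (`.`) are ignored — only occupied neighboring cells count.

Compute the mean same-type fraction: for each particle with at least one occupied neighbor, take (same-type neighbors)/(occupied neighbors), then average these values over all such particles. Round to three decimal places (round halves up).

0.208

Row 1: (1,2)R 0/1 · (1,3)B 0/2 · (1,4)R 1/2
Row 2: (2,1)R 0/1 · (2,4)R 1/2
Row 3: (3,1)B 0/2 · (3,2)R 0/3 · (3,3)B 1/3 · (3,4)B 1/3
Row 4: (4,2)B 0/2 · (4,3)R 1/3 · (4,4)R 1/2
Sum over 12 particles: 0/1 + 0/2 + 1/2 + 0/1 + 1/2 + 0/2 + 0/3 + 1/3 + 1/3 + 0/2 + 1/3 + 1/2 = 5/2; mean = 5/2 ÷ 12 = 5/24 = 0.208333… → 0.208.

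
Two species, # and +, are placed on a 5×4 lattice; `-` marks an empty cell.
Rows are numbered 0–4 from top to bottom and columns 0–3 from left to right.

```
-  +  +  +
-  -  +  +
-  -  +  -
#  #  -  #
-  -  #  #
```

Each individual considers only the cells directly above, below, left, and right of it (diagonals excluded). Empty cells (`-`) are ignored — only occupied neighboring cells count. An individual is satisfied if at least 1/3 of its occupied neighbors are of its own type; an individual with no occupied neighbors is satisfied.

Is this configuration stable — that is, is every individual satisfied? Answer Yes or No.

(0,1)+ 1/1 ok
(0,2)+ 3/3 ok
(0,3)+ 2/2 ok
(1,2)+ 3/3 ok
(1,3)+ 2/2 ok
(2,2)+ 1/1 ok
(3,0)# 1/1 ok
(3,1)# 1/1 ok
(3,3)# 1/1 ok
(4,2)# 1/1 ok
(4,3)# 2/2 ok
All meet the threshold, so the configuration is stable.

Yes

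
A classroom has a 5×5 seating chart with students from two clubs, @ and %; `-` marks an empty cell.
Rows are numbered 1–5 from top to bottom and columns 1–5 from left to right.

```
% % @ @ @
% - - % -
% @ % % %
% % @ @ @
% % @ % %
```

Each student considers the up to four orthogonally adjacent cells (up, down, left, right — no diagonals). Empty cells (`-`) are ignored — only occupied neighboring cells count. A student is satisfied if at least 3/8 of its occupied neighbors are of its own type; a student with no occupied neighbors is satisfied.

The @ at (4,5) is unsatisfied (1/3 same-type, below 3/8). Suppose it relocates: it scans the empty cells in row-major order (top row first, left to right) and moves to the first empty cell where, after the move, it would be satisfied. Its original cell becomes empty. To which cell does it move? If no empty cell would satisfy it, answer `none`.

Vacating (4,5). Empty cells in order:
  (2,2): 1/3 same-type → still unsatisfied.
  (2,3): 1/3 same-type → still unsatisfied.
  (2,5): 1/3 same-type → still unsatisfied.

none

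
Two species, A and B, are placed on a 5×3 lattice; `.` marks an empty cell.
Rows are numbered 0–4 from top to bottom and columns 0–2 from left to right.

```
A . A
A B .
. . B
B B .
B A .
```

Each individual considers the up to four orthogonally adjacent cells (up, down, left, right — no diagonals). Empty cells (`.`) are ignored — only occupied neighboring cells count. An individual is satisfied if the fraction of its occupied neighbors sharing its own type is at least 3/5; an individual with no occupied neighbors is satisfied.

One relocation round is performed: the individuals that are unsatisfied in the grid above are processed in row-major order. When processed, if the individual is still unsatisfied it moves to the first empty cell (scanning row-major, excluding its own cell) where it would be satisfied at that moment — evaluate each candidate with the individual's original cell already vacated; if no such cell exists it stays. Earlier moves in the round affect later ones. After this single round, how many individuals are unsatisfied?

0

Initially unsatisfied (in order): (1,0), (1,1), (3,1), (4,0), (4,1).
  (1,0) → (0,1).
  (1,1) → (2,0).
  (3,1) → (2,1).
  (4,0) → (3,1).
  (4,1) → (4,2).
Resulting grid:
A A A
. . .
B B B
B B .
. . A
All satisfied now.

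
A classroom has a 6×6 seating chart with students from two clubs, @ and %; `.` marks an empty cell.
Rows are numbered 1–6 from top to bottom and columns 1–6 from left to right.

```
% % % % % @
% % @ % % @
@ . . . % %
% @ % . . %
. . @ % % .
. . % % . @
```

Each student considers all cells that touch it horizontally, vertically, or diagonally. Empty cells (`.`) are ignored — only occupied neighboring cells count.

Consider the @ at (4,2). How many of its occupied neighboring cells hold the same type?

Occupied neighbors of (4,2): (3,1)=@, (4,1)=%, (4,3)=%, (5,3)=@.
Same type (@): 2 of 4.

2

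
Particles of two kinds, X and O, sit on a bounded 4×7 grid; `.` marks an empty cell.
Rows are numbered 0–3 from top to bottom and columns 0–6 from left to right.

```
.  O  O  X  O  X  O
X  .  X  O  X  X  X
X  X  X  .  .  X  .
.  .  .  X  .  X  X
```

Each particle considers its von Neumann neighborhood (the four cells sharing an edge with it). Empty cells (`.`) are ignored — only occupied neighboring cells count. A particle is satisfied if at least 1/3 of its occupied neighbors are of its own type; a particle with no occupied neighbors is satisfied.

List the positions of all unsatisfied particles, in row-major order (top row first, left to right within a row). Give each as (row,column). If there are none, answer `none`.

Row 0: (0,1)O 1/1 satisfied · (0,2)O 1/3 satisfied · (0,3)X 0/3 not · (0,4)O 0/3 not · (0,5)X 1/3 satisfied · (0,6)O 0/2 not
Row 1: (1,0)X 1/1 satisfied · (1,2)X 1/3 satisfied · (1,3)O 0/3 not · (1,4)X 1/3 satisfied · (1,5)X 4/4 satisfied · (1,6)X 1/2 satisfied
Row 2: (2,0)X 2/2 satisfied · (2,1)X 2/2 satisfied · (2,2)X 2/2 satisfied · (2,5)X 2/2 satisfied
Row 3: (3,3)X 0/0 satisfied · (3,5)X 2/2 satisfied · (3,6)X 1/1 satisfied

(0,3), (0,4), (0,6), (1,3)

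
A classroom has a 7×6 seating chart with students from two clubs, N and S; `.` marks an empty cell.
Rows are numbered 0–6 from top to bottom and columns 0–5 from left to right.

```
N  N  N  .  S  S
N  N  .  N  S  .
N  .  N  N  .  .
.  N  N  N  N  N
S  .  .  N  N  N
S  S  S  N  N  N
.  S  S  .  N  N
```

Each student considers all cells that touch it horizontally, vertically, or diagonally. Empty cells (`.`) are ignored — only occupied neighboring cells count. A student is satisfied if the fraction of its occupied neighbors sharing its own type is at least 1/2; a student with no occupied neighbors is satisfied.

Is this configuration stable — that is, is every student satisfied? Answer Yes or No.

Yes

Row 0: (0,0)N 3/3 ✓ · (0,1)N 4/4 ✓ · (0,2)N 3/3 ✓ · (0,4)S 2/3 ✓ · (0,5)S 2/2 ✓
Row 1: (1,0)N 4/4 ✓ · (1,1)N 6/6 ✓ · (1,3)N 3/5 ✓ · (1,4)S 2/4 ✓
Row 2: (2,0)N 3/3 ✓ · (2,2)N 6/6 ✓ · (2,3)N 5/6 ✓
Row 3: (3,1)N 3/4 ✓ · (3,2)N 5/5 ✓ · (3,3)N 6/6 ✓ · (3,4)N 6/6 ✓ · (3,5)N 3/3 ✓
Row 4: (4,0)S 2/3 ✓ · (4,3)N 6/7 ✓ · (4,4)N 8/8 ✓ · (4,5)N 5/5 ✓
Row 5: (5,0)S 3/3 ✓ · (5,1)S 5/5 ✓ · (5,2)S 3/5 ✓ · (5,3)N 4/6 ✓ · (5,4)N 7/7 ✓ · (5,5)N 5/5 ✓
Row 6: (6,1)S 4/4 ✓ · (6,2)S 3/4 ✓ · (6,4)N 4/4 ✓ · (6,5)N 3/3 ✓
All meet the threshold, so the configuration is stable.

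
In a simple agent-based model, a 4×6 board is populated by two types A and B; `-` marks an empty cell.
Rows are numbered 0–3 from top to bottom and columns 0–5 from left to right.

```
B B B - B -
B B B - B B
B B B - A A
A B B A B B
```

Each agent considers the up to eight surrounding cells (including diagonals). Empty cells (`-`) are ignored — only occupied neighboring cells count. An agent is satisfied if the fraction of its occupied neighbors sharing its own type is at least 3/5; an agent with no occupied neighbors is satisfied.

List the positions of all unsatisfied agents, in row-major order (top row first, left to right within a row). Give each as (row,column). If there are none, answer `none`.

(1,4), (1,5), (2,4), (2,5), (3,0), (3,3), (3,4), (3,5)

(0,0)B 3/3 ✓
(0,1)B 5/5 ✓
(0,2)B 3/3 ✓
(0,4)B 2/2 ✓
(1,0)B 5/5 ✓
(1,1)B 8/8 ✓
(1,2)B 5/5 ✓
(1,4)B 2/4 ✗
(1,5)B 2/4 ✗
(2,0)B 4/5 ✓
(2,1)B 7/8 ✓
(2,2)B 5/6 ✓
(2,4)A 2/6 ✗
(2,5)A 1/5 ✗
(3,0)A 0/3 ✗
(3,1)B 4/5 ✓
(3,2)B 3/4 ✓
(3,3)A 1/4 ✗
(3,4)B 1/4 ✗
(3,5)B 1/3 ✗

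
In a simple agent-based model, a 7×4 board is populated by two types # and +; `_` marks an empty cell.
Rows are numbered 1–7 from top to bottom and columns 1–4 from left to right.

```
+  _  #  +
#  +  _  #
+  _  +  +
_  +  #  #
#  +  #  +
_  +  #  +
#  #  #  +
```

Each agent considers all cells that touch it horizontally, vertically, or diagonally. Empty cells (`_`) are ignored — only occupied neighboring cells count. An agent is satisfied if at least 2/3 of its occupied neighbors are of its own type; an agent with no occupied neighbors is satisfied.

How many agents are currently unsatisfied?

(1,1)+ 1/2 not
(1,3)# 1/3 not
(1,4)+ 0/2 not
(2,1)# 0/3 not
(2,2)+ 3/5 not
(2,4)# 1/4 not
(3,1)+ 2/3 satisfied
(3,3)+ 3/6 not
(3,4)+ 1/4 not
(4,2)+ 3/6 not
(4,3)# 2/7 not
(4,4)# 2/5 not
(5,1)# 0/3 not
(5,2)+ 2/6 not
(5,3)# 3/8 not
(5,4)+ 1/5 not
(6,2)+ 1/7 not
(6,3)# 3/8 not
(6,4)+ 2/5 not
(7,1)# 1/2 not
(7,2)# 3/4 satisfied
(7,3)# 2/5 not
(7,4)+ 1/3 not
Unsatisfied: (1,1), (1,3), (1,4), (2,1), (2,2), (2,4), (3,3), (3,4), (4,2), (4,3), (4,4), (5,1), (5,2), (5,3), (5,4), (6,2), (6,3), (6,4), (7,1), (7,3), (7,4) — 21 in total.

21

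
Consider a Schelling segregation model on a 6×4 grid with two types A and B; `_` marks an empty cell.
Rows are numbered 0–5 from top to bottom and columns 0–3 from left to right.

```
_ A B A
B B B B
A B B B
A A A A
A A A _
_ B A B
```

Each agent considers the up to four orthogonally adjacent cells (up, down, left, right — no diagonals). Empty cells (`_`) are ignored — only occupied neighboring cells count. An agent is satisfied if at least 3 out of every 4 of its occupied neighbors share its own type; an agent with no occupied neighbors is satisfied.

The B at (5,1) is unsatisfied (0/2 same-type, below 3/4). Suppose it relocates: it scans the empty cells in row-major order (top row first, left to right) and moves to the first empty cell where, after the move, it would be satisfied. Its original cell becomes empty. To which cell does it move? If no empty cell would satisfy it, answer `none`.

Vacating (5,1). Empty cells in order:
  (0,0): 1/2 same-type → still unsatisfied.
  (4,3): 1/3 same-type → still unsatisfied.
  (5,0): 0/1 same-type → still unsatisfied.

none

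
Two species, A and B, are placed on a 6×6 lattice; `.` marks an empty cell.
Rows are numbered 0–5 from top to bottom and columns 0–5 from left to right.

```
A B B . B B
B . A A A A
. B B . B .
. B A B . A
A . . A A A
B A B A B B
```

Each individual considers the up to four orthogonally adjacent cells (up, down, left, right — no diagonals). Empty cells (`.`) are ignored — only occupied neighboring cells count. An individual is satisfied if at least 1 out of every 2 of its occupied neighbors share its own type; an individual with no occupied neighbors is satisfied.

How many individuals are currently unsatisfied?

13

(0,0)A 0/2 unhappy
(0,1)B 1/2 ok
(0,2)B 1/2 ok
(0,4)B 1/2 ok
(0,5)B 1/2 ok
(1,0)B 0/1 unhappy
(1,2)A 1/3 unhappy
(1,3)A 2/2 ok
(1,4)A 2/4 ok
(1,5)A 1/2 ok
(2,1)B 2/2 ok
(2,2)B 1/3 unhappy
(2,4)B 0/1 unhappy
(3,1)B 1/2 ok
(3,2)A 0/3 unhappy
(3,3)B 0/2 unhappy
(3,5)A 1/1 ok
(4,0)A 0/1 unhappy
(4,3)A 2/3 ok
(4,4)A 2/3 ok
(4,5)A 2/3 ok
(5,0)B 0/2 unhappy
(5,1)A 0/2 unhappy
(5,2)B 0/2 unhappy
(5,3)A 1/3 unhappy
(5,4)B 1/3 unhappy
(5,5)B 1/2 ok
Unsatisfied: (0,0), (1,0), (1,2), (2,2), (2,4), (3,2), (3,3), (4,0), (5,0), (5,1), (5,2), (5,3), (5,4) — 13 in total.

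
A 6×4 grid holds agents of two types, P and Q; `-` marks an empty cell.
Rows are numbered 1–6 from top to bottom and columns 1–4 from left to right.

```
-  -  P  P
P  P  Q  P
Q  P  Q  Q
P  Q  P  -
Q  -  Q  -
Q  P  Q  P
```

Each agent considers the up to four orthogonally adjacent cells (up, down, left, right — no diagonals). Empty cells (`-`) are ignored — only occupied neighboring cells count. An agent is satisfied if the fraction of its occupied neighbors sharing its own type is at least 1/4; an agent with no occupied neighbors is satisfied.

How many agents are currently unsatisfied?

(1,3)P 1/2 ok
(1,4)P 2/2 ok
(2,1)P 1/2 ok
(2,2)P 2/3 ok
(2,3)Q 1/4 ok
(2,4)P 1/3 ok
(3,1)Q 0/3 unhappy
(3,2)P 1/4 ok
(3,3)Q 2/4 ok
(3,4)Q 1/2 ok
(4,1)P 0/3 unhappy
(4,2)Q 0/3 unhappy
(4,3)P 0/3 unhappy
(5,1)Q 1/2 ok
(5,3)Q 1/2 ok
(6,1)Q 1/2 ok
(6,2)P 0/2 unhappy
(6,3)Q 1/3 ok
(6,4)P 0/1 unhappy
Unsatisfied: (3,1), (4,1), (4,2), (4,3), (6,2), (6,4) — 6 in total.

6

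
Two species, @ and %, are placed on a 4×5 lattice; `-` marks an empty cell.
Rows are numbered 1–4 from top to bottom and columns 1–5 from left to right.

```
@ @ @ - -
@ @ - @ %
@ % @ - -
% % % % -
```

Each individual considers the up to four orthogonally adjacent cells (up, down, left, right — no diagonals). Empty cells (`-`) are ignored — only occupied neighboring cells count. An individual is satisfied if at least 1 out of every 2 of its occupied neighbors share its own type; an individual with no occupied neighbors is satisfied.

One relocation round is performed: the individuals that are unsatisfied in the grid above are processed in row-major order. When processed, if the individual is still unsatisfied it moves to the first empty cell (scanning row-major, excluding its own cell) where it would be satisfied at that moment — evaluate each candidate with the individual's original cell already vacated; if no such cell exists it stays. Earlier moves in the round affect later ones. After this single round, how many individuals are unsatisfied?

1

Initially unsatisfied (in order): (2,4), (2,5), (3,1), (3,2), (3,3).
  (2,4) → (1,4).
  (2,5): now satisfied by earlier moves; stays.
  (3,1) → (1,5).
  (3,2) → (2,4).
  (3,3) → (2,3).
Resulting grid:
@ @ @ @ @
@ @ @ % %
- - - - -
% % % % -
Unsatisfied now: (2,4).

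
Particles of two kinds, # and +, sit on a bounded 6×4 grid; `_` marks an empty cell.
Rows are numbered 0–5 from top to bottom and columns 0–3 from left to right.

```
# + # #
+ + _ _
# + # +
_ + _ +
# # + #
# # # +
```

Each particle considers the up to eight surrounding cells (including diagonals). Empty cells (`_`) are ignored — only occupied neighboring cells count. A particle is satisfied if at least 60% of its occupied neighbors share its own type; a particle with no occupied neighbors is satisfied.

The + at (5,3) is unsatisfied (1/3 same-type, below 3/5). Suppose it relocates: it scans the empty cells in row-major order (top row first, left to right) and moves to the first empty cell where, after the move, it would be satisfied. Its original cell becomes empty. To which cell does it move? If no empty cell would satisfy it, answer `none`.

Vacating (5,3). Empty cells in order:
  (1,2): 4/7 same-type → still unsatisfied.
  (1,3): 1/4 same-type → still unsatisfied.
  (3,0): 2/5 same-type → still unsatisfied.
  (3,2): 5/8 same-type → satisfied — stop here.

(3,2)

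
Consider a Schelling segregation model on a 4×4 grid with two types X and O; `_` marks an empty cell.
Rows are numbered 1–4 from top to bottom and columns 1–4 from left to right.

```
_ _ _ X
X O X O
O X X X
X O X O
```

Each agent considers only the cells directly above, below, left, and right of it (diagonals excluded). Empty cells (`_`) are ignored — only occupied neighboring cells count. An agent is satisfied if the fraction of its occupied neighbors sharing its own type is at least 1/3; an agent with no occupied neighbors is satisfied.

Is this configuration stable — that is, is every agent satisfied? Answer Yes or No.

No

Row 1: (1,4)X 0/1 ✗
Row 2: (2,1)X 0/2 ✗ · (2,2)O 0/3 ✗ · (2,3)X 1/3 ✓ · (2,4)O 0/3 ✗
Row 3: (3,1)O 0/3 ✗ · (3,2)X 1/4 ✗ · (3,3)X 4/4 ✓ · (3,4)X 1/3 ✓
Row 4: (4,1)X 0/2 ✗ · (4,2)O 0/3 ✗ · (4,3)X 1/3 ✓ · (4,4)O 0/2 ✗
For instance (1,4) has only 0/1 same-type neighbors, below 1/3.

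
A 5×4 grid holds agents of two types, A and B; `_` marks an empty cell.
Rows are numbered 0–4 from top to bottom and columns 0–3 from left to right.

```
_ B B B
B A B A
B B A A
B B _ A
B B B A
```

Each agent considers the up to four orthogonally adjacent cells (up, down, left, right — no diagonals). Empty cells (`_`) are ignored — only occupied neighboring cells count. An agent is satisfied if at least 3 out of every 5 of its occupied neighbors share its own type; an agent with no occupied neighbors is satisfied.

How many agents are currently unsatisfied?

10

Row 0: (0,1)B 1/2 ✗ · (0,2)B 3/3 ✓ · (0,3)B 1/2 ✗
Row 1: (1,0)B 1/2 ✗ · (1,1)A 0/4 ✗ · (1,2)B 1/4 ✗ · (1,3)A 1/3 ✗
Row 2: (2,0)B 3/3 ✓ · (2,1)B 2/4 ✗ · (2,2)A 1/3 ✗ · (2,3)A 3/3 ✓
Row 3: (3,0)B 3/3 ✓ · (3,1)B 3/3 ✓ · (3,3)A 2/2 ✓
Row 4: (4,0)B 2/2 ✓ · (4,1)B 3/3 ✓ · (4,2)B 1/2 ✗ · (4,3)A 1/2 ✗
Unsatisfied: (0,1), (0,3), (1,0), (1,1), (1,2), (1,3), (2,1), (2,2), (4,2), (4,3) — 10 in total.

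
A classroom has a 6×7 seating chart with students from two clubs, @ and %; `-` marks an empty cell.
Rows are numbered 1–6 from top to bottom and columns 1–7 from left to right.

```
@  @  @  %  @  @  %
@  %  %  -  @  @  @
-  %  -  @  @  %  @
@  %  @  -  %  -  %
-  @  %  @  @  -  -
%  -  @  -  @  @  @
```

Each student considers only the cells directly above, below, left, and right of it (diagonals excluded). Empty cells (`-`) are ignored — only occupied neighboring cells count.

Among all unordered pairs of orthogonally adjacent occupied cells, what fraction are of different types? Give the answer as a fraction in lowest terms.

10/19

Scan each occupied cell's neighbors to the right and below so each pair is counted once.
From row 1: 6 unlike of 12 pairs (running 6/12).
From row 2: 2 unlike of 8 pairs (running 8/20).
From row 3: 4 unlike of 6 pairs (running 12/26).
From row 4: 5 unlike of 5 pairs (running 17/31).
From row 5: 3 unlike of 5 pairs (running 20/36).
From row 6: 0 unlike of 2 pairs (running 20/38).
Total adjacent occupied pairs: 38; unlike-type pairs: 20.
20/38 reduces to 10/19.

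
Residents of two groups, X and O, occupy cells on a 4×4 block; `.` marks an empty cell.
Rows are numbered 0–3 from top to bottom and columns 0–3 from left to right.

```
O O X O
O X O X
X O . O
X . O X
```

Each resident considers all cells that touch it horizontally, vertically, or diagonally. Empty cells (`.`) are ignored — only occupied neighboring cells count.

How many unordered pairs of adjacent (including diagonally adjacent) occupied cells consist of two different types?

Scan each occupied cell's neighbors to the right and below (and the two forward diagonals) so each pair is counted once.
Row 0: O(0,0)–O(0,1)= O(0,0)–O(1,0)= O(0,0)–X(1,1)≠ O(0,1)–X(0,2)≠ O(0,1)–X(1,1)≠ O(0,1)–O(1,2)= O(0,1)–O(1,0)= X(0,2)–O(0,3)≠ X(0,2)–O(1,2)≠ X(0,2)–X(1,3)= X(0,2)–X(1,1)= O(0,3)–X(1,3)≠ O(0,3)–O(1,2)=  → 6/13 unlike.
Row 1: O(1,0)–X(1,1)≠ O(1,0)–X(2,0)≠ O(1,0)–O(2,1)= X(1,1)–O(1,2)≠ X(1,1)–O(2,1)≠ X(1,1)–X(2,0)= O(1,2)–X(1,3)≠ O(1,2)–O(2,3)= O(1,2)–O(2,1)= X(1,3)–O(2,3)≠  → 6/10 unlike.
Row 2: X(2,0)–O(2,1)≠ X(2,0)–X(3,0)= O(2,1)–O(3,2)= O(2,1)–X(3,0)≠ O(2,3)–X(3,3)≠ O(2,3)–O(3,2)=  → 3/6 unlike.
Row 3: O(3,2)–X(3,3)≠  → 1/1 unlike.
Total adjacent occupied pairs: 30; unlike-type pairs: 16.

16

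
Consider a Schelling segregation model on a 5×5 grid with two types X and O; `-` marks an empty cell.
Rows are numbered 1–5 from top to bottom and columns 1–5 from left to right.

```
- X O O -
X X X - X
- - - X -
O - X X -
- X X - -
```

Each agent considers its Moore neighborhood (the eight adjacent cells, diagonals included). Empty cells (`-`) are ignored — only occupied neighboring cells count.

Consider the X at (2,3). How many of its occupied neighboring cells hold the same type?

Occupied neighbors of (2,3): (1,2)=X, (1,3)=O, (1,4)=O, (2,2)=X, (3,4)=X.
Same type (X): 3 of 5.

3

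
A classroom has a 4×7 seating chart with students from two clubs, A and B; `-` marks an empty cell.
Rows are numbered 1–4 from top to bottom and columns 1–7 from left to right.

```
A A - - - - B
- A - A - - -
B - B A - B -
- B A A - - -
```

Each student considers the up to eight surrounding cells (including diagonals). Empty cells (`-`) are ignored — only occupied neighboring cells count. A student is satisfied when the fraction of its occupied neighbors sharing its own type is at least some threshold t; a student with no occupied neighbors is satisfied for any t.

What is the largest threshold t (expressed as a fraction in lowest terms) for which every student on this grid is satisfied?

(1,1)A 2/2
(1,2)A 2/2
(1,7)B — no occupied neighbors
(2,2)A 2/4
(2,4)A 1/2
(3,1)B 1/2
(3,3)B 1/6
(3,4)A 3/4
(3,6)B — no occupied neighbors
(4,2)B 2/3
(4,3)A 2/4
(4,4)A 2/3
The smallest same-type fraction is 1/6 at (3,3), which reduces to 1/6. Any threshold above that leaves this student unsatisfied.

1/6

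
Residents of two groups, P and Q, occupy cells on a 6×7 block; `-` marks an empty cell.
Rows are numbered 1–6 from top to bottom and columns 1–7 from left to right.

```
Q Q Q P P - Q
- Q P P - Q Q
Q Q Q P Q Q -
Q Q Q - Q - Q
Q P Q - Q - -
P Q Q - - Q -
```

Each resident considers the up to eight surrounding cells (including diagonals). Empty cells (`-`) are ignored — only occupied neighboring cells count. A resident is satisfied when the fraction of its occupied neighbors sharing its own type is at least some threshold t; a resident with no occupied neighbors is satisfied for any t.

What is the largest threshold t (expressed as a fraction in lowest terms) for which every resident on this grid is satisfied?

Row 1: (1,1)Q 2/2 · (1,2)Q 3/4 · (1,3)Q 2/5 · (1,4)P 3/4 · (1,5)P 2/3 · (1,7)Q 2/2
Row 2: (2,2)Q 6/7 · (2,3)P 3/8 · (2,4)P 4/7 · (2,6)Q 4/5 · (2,7)Q 3/3
Row 3: (3,1)Q 4/4 · (3,2)Q 6/7 · (3,3)Q 4/7 · (3,4)P 2/6 · (3,5)Q 3/5 · (3,6)Q 5/5
Row 4: (4,1)Q 4/5 · (4,2)Q 7/8 · (4,3)Q 4/6 · (4,5)Q 3/4 · (4,7)Q 1/1
Row 5: (5,1)Q 3/5 · (5,2)P 1/8 · (5,3)Q 4/5 · (5,5)Q 2/2
Row 6: (6,1)P 1/3 · (6,2)Q 3/5 · (6,3)Q 2/3 · (6,6)Q 1/1
The smallest same-type fraction is 1/8 at (5,2), which reduces to 1/8. Any threshold above that leaves this resident unsatisfied.

1/8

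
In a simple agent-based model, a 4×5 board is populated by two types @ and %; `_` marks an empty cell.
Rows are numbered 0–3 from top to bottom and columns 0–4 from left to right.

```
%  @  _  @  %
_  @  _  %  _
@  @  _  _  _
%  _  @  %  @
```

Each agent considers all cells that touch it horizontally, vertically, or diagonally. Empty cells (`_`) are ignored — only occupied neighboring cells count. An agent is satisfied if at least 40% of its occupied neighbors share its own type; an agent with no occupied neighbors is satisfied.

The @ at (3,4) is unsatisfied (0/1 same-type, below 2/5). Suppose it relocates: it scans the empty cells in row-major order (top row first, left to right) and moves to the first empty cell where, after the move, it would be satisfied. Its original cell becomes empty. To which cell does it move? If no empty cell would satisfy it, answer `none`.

(0,2)

Vacating (3,4). Empty cells in order:
  (0,2): 3/4 same-type → satisfied — stop here.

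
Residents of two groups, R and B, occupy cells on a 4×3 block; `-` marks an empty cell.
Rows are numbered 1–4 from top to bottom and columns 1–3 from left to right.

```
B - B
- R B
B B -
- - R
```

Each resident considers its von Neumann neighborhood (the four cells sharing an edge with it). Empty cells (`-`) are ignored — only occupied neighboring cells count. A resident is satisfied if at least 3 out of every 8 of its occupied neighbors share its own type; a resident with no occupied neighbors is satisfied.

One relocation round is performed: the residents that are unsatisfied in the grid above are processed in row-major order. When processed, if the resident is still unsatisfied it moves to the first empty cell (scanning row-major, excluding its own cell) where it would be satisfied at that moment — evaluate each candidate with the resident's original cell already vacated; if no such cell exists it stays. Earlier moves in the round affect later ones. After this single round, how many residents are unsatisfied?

Initially unsatisfied (in order): (2,2).
  (2,2) → (4,2).
Resulting grid:
B - B
- - B
B B -
- R R
All satisfied now.

0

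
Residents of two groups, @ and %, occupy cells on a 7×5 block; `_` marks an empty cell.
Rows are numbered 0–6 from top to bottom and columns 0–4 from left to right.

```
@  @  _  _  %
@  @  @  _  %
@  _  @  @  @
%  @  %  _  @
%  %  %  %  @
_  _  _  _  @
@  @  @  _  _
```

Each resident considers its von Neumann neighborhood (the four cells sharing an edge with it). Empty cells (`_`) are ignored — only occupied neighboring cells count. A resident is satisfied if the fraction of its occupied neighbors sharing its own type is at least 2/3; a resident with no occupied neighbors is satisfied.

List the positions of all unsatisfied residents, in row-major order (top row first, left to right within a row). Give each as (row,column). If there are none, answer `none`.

(0,0)@ 2/2 satisfied
(0,1)@ 2/2 satisfied
(0,4)% 1/1 satisfied
(1,0)@ 3/3 satisfied
(1,1)@ 3/3 satisfied
(1,2)@ 2/2 satisfied
(1,4)% 1/2 not
(2,0)@ 1/2 not
(2,2)@ 2/3 satisfied
(2,3)@ 2/2 satisfied
(2,4)@ 2/3 satisfied
(3,0)% 1/3 not
(3,1)@ 0/3 not
(3,2)% 1/3 not
(3,4)@ 2/2 satisfied
(4,0)% 2/2 satisfied
(4,1)% 2/3 satisfied
(4,2)% 3/3 satisfied
(4,3)% 1/2 not
(4,4)@ 2/3 satisfied
(5,4)@ 1/1 satisfied
(6,0)@ 1/1 satisfied
(6,1)@ 2/2 satisfied
(6,2)@ 1/1 satisfied

(1,4), (2,0), (3,0), (3,1), (3,2), (4,3)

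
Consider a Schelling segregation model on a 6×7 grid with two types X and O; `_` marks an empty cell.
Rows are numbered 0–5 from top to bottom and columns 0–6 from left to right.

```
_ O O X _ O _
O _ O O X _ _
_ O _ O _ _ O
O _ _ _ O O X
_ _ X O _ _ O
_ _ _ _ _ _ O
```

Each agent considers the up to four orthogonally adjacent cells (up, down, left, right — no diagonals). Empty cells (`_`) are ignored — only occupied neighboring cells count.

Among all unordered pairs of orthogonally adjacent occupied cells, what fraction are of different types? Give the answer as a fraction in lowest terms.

Scan each occupied cell's neighbors to the right and below so each pair is counted once.
From row 0: 2 unlike of 4 pairs (running 2/4).
From row 1: 1 unlike of 3 pairs (running 3/7).
From row 2: 1 unlike of 1 pairs (running 4/8).
From row 3: 2 unlike of 3 pairs (running 6/11).
From row 4: 1 unlike of 2 pairs (running 7/13).
Total adjacent occupied pairs: 13; unlike-type pairs: 7.
7/13 is already in lowest terms.

7/13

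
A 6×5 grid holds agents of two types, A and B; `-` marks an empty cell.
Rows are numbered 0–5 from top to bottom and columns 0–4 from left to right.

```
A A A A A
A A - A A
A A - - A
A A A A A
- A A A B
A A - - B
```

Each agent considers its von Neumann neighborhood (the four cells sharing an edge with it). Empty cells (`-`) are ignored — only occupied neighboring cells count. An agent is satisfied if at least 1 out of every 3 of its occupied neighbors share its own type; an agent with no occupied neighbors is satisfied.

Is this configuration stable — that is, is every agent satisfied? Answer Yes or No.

Row 0: (0,0)A 2/2 satisfied · (0,1)A 3/3 satisfied · (0,2)A 2/2 satisfied · (0,3)A 3/3 satisfied · (0,4)A 2/2 satisfied
Row 1: (1,0)A 3/3 satisfied · (1,1)A 3/3 satisfied · (1,3)A 2/2 satisfied · (1,4)A 3/3 satisfied
Row 2: (2,0)A 3/3 satisfied · (2,1)A 3/3 satisfied · (2,4)A 2/2 satisfied
Row 3: (3,0)A 2/2 satisfied · (3,1)A 4/4 satisfied · (3,2)A 3/3 satisfied · (3,3)A 3/3 satisfied · (3,4)A 2/3 satisfied
Row 4: (4,1)A 3/3 satisfied · (4,2)A 3/3 satisfied · (4,3)A 2/3 satisfied · (4,4)B 1/3 satisfied
Row 5: (5,0)A 1/1 satisfied · (5,1)A 2/2 satisfied · (5,4)B 1/1 satisfied
All meet the threshold, so the configuration is stable.

Yes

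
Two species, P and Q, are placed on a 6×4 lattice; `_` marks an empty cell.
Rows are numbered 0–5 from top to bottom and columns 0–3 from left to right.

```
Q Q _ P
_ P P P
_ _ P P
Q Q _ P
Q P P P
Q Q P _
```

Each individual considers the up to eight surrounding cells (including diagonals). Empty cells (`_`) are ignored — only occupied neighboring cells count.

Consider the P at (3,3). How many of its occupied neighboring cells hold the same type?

4

Occupied neighbors of (3,3): (2,2)=P, (2,3)=P, (4,2)=P, (4,3)=P.
Same type (P): 4 of 4.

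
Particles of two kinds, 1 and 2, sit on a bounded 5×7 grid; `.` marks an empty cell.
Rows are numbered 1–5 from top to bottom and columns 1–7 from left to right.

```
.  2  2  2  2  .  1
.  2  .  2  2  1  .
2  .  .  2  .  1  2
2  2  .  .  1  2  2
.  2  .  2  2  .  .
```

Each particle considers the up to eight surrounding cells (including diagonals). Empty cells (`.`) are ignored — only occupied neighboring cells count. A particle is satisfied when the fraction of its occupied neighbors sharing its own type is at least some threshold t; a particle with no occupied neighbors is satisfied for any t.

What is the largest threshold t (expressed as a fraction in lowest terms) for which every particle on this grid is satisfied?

1/5

(1,2)2 2/2
(1,3)2 4/4
(1,4)2 4/4
(1,5)2 3/4
(1,7)1 1/1
(2,2)2 3/3
(2,4)2 5/5
(2,5)2 4/6
(2,6)1 2/5
(3,1)2 3/3
(3,4)2 2/3
(3,6)1 2/6
(3,7)2 2/4
(4,1)2 3/3
(4,2)2 3/3
(4,5)1 1/5
(4,6)2 3/5
(4,7)2 2/3
(5,2)2 2/2
(5,4)2 1/2
(5,5)2 2/3
The smallest same-type fraction is 1/5 at (4,5), which reduces to 1/5. Any threshold above that leaves this particle unsatisfied.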